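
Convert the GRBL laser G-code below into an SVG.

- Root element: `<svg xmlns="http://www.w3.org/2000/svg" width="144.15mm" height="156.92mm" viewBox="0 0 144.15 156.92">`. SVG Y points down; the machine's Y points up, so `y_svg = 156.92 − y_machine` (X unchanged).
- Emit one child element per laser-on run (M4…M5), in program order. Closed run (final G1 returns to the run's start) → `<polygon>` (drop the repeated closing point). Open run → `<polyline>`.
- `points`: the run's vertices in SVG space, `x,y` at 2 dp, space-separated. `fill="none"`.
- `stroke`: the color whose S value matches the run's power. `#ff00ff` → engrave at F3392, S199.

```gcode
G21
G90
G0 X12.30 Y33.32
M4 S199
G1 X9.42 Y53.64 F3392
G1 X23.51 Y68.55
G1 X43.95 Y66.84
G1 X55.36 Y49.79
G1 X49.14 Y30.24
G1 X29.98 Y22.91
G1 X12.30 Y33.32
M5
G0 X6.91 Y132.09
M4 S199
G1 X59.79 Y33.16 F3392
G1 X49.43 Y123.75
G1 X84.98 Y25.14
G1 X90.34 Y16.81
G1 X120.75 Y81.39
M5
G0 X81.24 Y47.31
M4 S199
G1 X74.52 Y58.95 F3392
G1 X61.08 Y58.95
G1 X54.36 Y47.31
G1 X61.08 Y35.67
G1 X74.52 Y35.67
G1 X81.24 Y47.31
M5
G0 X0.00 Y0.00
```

<svg xmlns="http://www.w3.org/2000/svg" width="144.15mm" height="156.92mm" viewBox="0 0 144.15 156.92">
  <polygon points="12.30,123.60 9.42,103.28 23.51,88.37 43.95,90.08 55.36,107.13 49.14,126.68 29.98,134.01" fill="none" stroke="#ff00ff"/>
  <polyline points="6.91,24.83 59.79,123.76 49.43,33.17 84.98,131.78 90.34,140.11 120.75,75.53" fill="none" stroke="#ff00ff"/>
  <polygon points="81.24,109.61 74.52,97.97 61.08,97.97 54.36,109.61 61.08,121.25 74.52,121.25" fill="none" stroke="#ff00ff"/>
</svg>

Each laser-on run becomes one SVG element. Flip Y back into SVG space with y_svg = 156.92 − y_machine. Every run uses S199, so all elements get stroke `#ff00ff` (engrave).

Run 1: The run returns to its start, so emit a `<polygon>` with points (Y-flipped): 12.30,123.60 9.42,103.28 23.51,88.37 43.95,90.08 55.36,107.13 49.14,126.68 29.98,134.01.

Run 2: The run is open, so emit a `<polyline>` with points (Y-flipped): 6.91,24.83 59.79,123.76 49.43,33.17 84.98,131.78 90.34,140.11 120.75,75.53.

Run 3: The run returns to its start, so emit a `<polygon>` with points (Y-flipped): 81.24,109.61 74.52,97.97 61.08,97.97 54.36,109.61 61.08,121.25 74.52,121.25.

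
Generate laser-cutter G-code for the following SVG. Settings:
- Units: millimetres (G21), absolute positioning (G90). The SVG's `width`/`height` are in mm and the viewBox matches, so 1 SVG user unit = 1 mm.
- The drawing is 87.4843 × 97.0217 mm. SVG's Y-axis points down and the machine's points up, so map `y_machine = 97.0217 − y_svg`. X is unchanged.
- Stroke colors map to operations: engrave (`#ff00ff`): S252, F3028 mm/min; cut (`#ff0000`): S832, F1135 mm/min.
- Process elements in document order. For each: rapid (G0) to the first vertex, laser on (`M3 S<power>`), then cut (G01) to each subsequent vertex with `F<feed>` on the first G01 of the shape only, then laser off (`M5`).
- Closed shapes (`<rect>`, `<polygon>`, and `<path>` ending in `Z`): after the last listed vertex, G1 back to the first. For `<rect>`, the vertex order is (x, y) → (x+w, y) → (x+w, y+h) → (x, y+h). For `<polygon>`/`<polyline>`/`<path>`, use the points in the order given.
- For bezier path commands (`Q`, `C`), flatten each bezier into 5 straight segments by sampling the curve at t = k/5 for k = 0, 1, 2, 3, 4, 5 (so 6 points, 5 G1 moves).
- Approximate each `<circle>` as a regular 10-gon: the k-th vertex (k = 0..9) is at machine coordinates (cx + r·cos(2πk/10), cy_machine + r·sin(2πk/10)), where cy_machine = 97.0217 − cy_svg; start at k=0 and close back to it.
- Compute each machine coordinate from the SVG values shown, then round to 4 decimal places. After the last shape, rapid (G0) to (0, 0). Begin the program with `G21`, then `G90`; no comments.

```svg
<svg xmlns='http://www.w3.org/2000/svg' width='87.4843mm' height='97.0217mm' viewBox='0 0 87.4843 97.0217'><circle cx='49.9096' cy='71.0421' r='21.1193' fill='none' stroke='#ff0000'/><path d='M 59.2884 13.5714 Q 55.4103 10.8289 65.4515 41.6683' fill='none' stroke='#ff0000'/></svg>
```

Since the viewBox matches the mm dimensions, user units are millimetres directly. The only transform is the Y-flip y_m = 97.0217 − y_svg.

Shape 1 is a circle drawn with `<circle>`. Its stroke #ff0000 means cut at S832, F1135. After flipping Y the toolpath is (71.0289,25.9796) → (66.9955,38.3932) → (56.4358,46.0652) → (43.3834,46.0652) → (32.8237,38.3932) → (28.7903,25.9796) → (32.8237,13.5660) → (43.3834,5.8940) → (56.4358,5.8940) → (66.9955,13.5660) → (71.0289,25.9796), returning to the start.

Shape 2 is a quadratic bezier drawn with `<path>`. Its stroke #ff0000 means cut at S832, F1135. After flipping Y the toolpath is (59.2884,83.4503) → (58.2939,83.2040) → (58.4130,80.2712) → (59.6456,74.6518) → (61.9918,66.3459) → (65.4515,55.3534).

G21
G90
G0 X71.0289 Y25.9796
M3 S832
G01 X66.9955 Y38.3932 F1135
G01 X56.4358 Y46.0652
G01 X43.3834 Y46.0652
G01 X32.8237 Y38.3932
G01 X28.7903 Y25.9796
G01 X32.8237 Y13.5660
G01 X43.3834 Y5.8940
G01 X56.4358 Y5.8940
G01 X66.9955 Y13.5660
G01 X71.0289 Y25.9796
M5
G0 X59.2884 Y83.4503
M3 S832
G01 X58.2939 Y83.2040 F1135
G01 X58.4130 Y80.2712
G01 X59.6456 Y74.6518
G01 X61.9918 Y66.3459
G01 X65.4515 Y55.3534
M5
G0 X0.0000 Y0.0000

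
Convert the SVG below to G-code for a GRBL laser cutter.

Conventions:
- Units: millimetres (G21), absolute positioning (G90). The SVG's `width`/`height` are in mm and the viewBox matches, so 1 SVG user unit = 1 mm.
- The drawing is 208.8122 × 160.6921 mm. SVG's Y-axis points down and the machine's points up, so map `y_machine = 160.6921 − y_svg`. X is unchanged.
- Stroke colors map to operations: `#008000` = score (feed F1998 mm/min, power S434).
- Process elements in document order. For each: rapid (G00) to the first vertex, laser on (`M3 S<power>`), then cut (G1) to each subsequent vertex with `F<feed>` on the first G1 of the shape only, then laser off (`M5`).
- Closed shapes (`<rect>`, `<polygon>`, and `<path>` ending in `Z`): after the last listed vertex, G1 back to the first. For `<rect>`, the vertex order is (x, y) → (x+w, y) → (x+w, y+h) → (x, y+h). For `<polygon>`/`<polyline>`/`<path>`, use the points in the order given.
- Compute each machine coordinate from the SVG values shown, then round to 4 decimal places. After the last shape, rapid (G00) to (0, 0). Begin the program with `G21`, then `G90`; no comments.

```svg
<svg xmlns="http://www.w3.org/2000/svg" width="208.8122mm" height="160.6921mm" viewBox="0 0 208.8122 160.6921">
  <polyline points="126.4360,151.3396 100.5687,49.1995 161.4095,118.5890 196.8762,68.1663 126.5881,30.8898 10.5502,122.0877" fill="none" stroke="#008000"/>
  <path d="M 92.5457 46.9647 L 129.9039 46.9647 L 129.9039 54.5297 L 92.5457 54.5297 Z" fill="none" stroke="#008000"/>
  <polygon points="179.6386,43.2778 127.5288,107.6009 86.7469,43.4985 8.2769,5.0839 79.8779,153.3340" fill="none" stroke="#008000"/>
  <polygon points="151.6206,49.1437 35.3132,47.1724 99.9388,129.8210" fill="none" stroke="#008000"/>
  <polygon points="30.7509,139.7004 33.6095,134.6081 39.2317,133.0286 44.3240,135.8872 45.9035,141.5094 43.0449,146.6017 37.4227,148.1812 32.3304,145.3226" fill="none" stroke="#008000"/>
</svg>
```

viewBox `0 0 208.8122 160.6921` with mm width/height → 1 unit = 1 mm. Flip: y_m = 160.6921 − y_svg.

**Shape 1** — `<polyline>` open polyline, stroke `#008000` → score (S434, F1998). Machine vertices: (126.4360,9.3525) → (100.5687,111.4926) → (161.4095,42.1031) → (196.8762,92.5258) → (126.5881,129.8023) → (10.5502,38.6044). Open path.

**Shape 2** — `<path>` rectangle, stroke `#008000` → score (S434, F1998). Machine vertices: (92.5457,113.7274) → (129.9039,113.7274) → (129.9039,106.1624) → (92.5457,106.1624) → (92.5457,113.7274). Closed: final G1 returns to the first vertex.

**Shape 3** — `<polygon>` closed polygon, stroke `#008000` → score (S434, F1998). Machine vertices: (179.6386,117.4143) → (127.5288,53.0912) → (86.7469,117.1936) → (8.2769,155.6082) → (79.8779,7.3581) → (179.6386,117.4143). Closed: final G1 returns to the first vertex.

**Shape 4** — `<polygon>` closed polygon, stroke `#008000` → score (S434, F1998). Machine vertices: (151.6206,111.5484) → (35.3132,113.5197) → (99.9388,30.8711) → (151.6206,111.5484). Closed: final G1 returns to the first vertex.

**Shape 5** — `<polygon>` regular polygon, stroke `#008000` → score (S434, F1998). Machine vertices: (30.7509,20.9917) → (33.6095,26.0840) → (39.2317,27.6635) → (44.3240,24.8049) → (45.9035,19.1827) → (43.0449,14.0904) → (37.4227,12.5109) → (32.3304,15.3695) → (30.7509,20.9917). Closed: final G1 returns to the first vertex.

G21
G90
G00 X126.4360 Y9.3525
M3 S434
G1 X100.5687 Y111.4926 F1998
G1 X161.4095 Y42.1031
G1 X196.8762 Y92.5258
G1 X126.5881 Y129.8023
G1 X10.5502 Y38.6044
M5
G00 X92.5457 Y113.7274
M3 S434
G1 X129.9039 Y113.7274 F1998
G1 X129.9039 Y106.1624
G1 X92.5457 Y106.1624
G1 X92.5457 Y113.7274
M5
G00 X179.6386 Y117.4143
M3 S434
G1 X127.5288 Y53.0912 F1998
G1 X86.7469 Y117.1936
G1 X8.2769 Y155.6082
G1 X79.8779 Y7.3581
G1 X179.6386 Y117.4143
M5
G00 X151.6206 Y111.5484
M3 S434
G1 X35.3132 Y113.5197 F1998
G1 X99.9388 Y30.8711
G1 X151.6206 Y111.5484
M5
G00 X30.7509 Y20.9917
M3 S434
G1 X33.6095 Y26.0840 F1998
G1 X39.2317 Y27.6635
G1 X44.3240 Y24.8049
G1 X45.9035 Y19.1827
G1 X43.0449 Y14.0904
G1 X37.4227 Y12.5109
G1 X32.3304 Y15.3695
G1 X30.7509 Y20.9917
M5
G00 X0.0000 Y0.0000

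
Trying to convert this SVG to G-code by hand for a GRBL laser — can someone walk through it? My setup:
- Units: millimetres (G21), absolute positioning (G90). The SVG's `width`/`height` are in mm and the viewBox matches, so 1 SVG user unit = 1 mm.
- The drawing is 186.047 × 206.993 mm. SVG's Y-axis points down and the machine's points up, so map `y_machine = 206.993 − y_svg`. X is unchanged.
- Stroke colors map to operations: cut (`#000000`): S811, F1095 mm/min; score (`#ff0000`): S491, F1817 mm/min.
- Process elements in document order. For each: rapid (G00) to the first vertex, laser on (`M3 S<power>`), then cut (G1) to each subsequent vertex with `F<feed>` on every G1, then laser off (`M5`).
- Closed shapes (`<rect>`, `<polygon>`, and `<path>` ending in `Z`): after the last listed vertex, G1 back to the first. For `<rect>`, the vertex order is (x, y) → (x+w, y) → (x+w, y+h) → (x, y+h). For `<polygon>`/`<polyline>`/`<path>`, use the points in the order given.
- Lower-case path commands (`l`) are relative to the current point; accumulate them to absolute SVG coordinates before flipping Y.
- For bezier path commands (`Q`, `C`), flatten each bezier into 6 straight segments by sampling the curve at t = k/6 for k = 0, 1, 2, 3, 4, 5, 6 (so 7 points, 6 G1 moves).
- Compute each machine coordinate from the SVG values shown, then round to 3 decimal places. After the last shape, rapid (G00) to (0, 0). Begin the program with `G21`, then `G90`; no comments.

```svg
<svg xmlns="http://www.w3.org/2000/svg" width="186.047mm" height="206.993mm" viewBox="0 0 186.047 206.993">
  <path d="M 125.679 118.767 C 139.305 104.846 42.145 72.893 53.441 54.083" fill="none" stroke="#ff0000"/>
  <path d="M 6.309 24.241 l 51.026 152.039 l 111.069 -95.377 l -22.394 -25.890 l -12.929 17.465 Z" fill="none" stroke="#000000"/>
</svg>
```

G21
G90
G00 X125.679 Y88.226
M3 S491
G1 X124.275 Y96.545 F1817
G1 X110.496 Y107.003 F1817
G1 X90.434 Y118.735 F1817
G1 X70.177 Y130.874 F1817
G1 X55.816 Y142.554 F1817
G1 X53.441 Y152.910 F1817
M5
G00 X6.309 Y182.752
M3 S811
G1 X57.335 Y30.713 F1095
G1 X168.404 Y126.090 F1095
G1 X146.010 Y151.980 F1095
G1 X133.081 Y134.515 F1095
G1 X6.309 Y182.752 F1095
M5
G00 X0.000 Y0.000

viewBox `0 0 186.047 206.993` with mm width/height → 1 unit = 1 mm. Flip: y_m = 206.993 − y_svg.

**Shape 1** — `<path>` cubic bezier, stroke `#ff0000` → score (S491, F1817). Control points (SVG): P0=(125.679,118.767), P1=(139.305,104.846), P2=(42.145,72.893), P3=(53.441,54.083); sampled at t=k/6. Machine vertices: (125.679,88.226) → (124.275,96.545) → (110.496,107.003) → (90.434,118.735) → (70.177,130.874) → (55.816,142.554) → (53.441,152.910). Open path.

**Shape 2** — `<path>` closed polygon, stroke `#000000` → cut (S811, F1095). Machine vertices: (6.309,182.752) → (57.335,30.713) → (168.404,126.090) → (146.010,151.980) → (133.081,134.515) → (6.309,182.752). Closed: final G1 returns to the first vertex.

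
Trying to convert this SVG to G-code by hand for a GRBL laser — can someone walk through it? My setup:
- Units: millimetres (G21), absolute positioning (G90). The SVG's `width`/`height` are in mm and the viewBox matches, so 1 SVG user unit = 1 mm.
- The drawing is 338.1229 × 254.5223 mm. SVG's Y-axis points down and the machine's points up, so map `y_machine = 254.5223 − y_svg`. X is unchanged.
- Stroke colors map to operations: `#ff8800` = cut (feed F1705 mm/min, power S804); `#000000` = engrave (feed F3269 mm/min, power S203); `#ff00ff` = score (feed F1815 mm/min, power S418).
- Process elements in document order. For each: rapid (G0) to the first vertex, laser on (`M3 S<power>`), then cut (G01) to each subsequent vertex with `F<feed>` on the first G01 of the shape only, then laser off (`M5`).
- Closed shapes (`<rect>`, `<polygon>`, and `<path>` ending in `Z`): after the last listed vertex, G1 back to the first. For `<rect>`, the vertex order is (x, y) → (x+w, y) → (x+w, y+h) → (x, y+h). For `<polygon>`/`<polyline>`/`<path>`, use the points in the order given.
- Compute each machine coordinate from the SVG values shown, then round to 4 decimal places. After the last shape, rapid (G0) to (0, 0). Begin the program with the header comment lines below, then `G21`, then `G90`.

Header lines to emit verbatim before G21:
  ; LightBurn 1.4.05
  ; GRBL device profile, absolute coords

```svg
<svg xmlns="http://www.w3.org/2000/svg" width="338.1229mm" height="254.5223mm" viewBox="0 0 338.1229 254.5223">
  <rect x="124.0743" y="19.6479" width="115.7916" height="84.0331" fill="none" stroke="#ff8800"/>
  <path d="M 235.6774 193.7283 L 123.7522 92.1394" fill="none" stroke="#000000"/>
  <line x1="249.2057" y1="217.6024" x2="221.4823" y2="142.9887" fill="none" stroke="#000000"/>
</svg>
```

; LightBurn 1.4.05
; GRBL device profile, absolute coords
G21
G90
G0 X124.0743 Y234.8744
M3 S804
G01 X239.8659 Y234.8744 F1705
G01 X239.8659 Y150.8413
G01 X124.0743 Y150.8413
G01 X124.0743 Y234.8744
M5
G0 X235.6774 Y60.7940
M3 S203
G01 X123.7522 Y162.3829 F3269
M5
G0 X249.2057 Y36.9199
M3 S203
G01 X221.4823 Y111.5336 F3269
M5
G0 X0.0000 Y0.0000

viewBox `0 0 338.1229 254.5223` with mm width/height → 1 unit = 1 mm. Flip: y_m = 254.5223 − y_svg.

**Shape 1** — `<rect>` rectangle, stroke `#ff8800` → cut (S804, F1705). Machine vertices: (124.0743,234.8744) → (239.8659,234.8744) → (239.8659,150.8413) → (124.0743,150.8413) → (124.0743,234.8744). Closed: final G1 returns to the first vertex.

**Shape 2** — `<path>` line segment, stroke `#000000` → engrave (S203, F3269). Machine vertices: (235.6774,60.7940) → (123.7522,162.3829). Open path.

**Shape 3** — `<line>` line segment, stroke `#000000` → engrave (S203, F3269). Machine vertices: (249.2057,36.9199) → (221.4823,111.5336). Open path.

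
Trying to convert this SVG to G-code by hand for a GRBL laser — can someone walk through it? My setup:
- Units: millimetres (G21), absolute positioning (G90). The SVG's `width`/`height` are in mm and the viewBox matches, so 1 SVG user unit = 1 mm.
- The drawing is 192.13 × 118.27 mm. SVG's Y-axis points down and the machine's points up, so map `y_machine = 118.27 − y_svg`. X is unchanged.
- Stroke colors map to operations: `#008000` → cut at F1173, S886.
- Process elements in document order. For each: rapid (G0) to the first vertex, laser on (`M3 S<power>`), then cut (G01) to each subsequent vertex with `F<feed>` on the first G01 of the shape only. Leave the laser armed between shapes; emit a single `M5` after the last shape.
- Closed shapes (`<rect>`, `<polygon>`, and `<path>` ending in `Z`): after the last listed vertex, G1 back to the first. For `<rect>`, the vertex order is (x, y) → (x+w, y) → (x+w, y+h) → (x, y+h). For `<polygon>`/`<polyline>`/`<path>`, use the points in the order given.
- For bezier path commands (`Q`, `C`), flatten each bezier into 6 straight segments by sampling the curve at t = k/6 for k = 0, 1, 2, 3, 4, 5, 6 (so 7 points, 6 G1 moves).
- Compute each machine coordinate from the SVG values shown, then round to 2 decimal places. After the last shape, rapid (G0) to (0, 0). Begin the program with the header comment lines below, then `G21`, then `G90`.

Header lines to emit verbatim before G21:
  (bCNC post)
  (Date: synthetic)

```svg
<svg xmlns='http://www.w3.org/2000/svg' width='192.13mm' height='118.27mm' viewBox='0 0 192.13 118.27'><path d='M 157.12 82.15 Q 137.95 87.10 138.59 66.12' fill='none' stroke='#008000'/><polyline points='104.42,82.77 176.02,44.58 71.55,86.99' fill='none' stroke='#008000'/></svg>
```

(bCNC post)
(Date: synthetic)
G21
G90
G0 X157.12 Y36.12
M3 S886
G01 X151.28 Y35.19 F1173
G01 X146.54 Y35.70
G01 X142.90 Y37.65
G01 X140.36 Y41.04
G01 X138.93 Y45.88
G01 X138.59 Y52.15
G0 X104.42 Y35.50
M3 S886
G01 X176.02 Y73.69 F1173
G01 X71.55 Y31.28
M5
G0 X0.00 Y0.00

1 u = 1 mm; y_m = 118.27 − y.

[1] `<path>` quadratic bezier, #008000→cut S886 F1173: (157.12,36.12) → (151.28,35.19) → (146.54,35.70) → (142.90,37.65) → (140.36,41.04) → (138.93,45.88) → (138.59,52.15)

[2] `<polyline>` open polyline, #008000→cut S886 F1173: (104.42,35.50) → (176.02,73.69) → (71.55,31.28)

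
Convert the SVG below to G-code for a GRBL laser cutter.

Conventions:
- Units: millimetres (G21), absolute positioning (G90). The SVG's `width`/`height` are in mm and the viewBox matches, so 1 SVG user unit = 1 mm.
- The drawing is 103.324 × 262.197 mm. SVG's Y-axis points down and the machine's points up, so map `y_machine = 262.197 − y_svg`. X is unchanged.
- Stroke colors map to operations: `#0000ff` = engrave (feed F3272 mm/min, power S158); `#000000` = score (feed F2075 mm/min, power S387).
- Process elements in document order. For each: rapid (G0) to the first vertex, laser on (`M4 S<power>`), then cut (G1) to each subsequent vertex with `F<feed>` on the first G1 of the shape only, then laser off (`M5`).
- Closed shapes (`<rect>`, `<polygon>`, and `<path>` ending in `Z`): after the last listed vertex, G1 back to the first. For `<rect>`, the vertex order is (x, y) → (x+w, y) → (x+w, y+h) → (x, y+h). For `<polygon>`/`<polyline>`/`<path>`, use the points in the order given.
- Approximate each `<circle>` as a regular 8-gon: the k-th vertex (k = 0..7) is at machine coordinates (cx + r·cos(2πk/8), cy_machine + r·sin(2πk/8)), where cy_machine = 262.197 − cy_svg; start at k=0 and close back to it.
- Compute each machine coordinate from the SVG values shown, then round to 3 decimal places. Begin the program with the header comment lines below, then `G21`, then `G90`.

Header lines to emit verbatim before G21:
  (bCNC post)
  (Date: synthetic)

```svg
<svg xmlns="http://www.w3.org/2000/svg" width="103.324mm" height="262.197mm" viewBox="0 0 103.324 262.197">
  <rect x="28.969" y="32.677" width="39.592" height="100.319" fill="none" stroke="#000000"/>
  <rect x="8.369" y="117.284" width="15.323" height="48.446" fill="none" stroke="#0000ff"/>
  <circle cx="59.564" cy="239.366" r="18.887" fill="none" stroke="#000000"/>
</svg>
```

viewBox `0 0 103.324 262.197` with mm width/height → 1 unit = 1 mm. Flip: y_m = 262.197 − y_svg.

**Shape 1** — `<rect>` rectangle, stroke `#000000` → score (S387, F2075). Machine vertices: (28.969,229.520) → (68.561,229.520) → (68.561,129.201) → (28.969,129.201) → (28.969,229.520). Closed: final G1 returns to the first vertex.

**Shape 2** — `<rect>` rectangle, stroke `#0000ff` → engrave (S158, F3272). Machine vertices: (8.369,144.913) → (23.692,144.913) → (23.692,96.467) → (8.369,96.467) → (8.369,144.913). Closed: final G1 returns to the first vertex.

**Shape 3** — `<circle>` circle, stroke `#000000` → score (S387, F2075). Machine vertices: (78.451,22.831) → (72.919,36.186) → (59.564,41.718) → (46.209,36.186) → (40.677,22.831) → (46.209,9.476) → (59.564,3.944) → (72.919,9.476) → (78.451,22.831). Closed: final G1 returns to the first vertex.

(bCNC post)
(Date: synthetic)
G21
G90
G0 X28.969 Y229.520
M4 S387
G1 X68.561 Y229.520 F2075
G1 X68.561 Y129.201
G1 X28.969 Y129.201
G1 X28.969 Y229.520
M5
G0 X8.369 Y144.913
M4 S158
G1 X23.692 Y144.913 F3272
G1 X23.692 Y96.467
G1 X8.369 Y96.467
G1 X8.369 Y144.913
M5
G0 X78.451 Y22.831
M4 S387
G1 X72.919 Y36.186 F2075
G1 X59.564 Y41.718
G1 X46.209 Y36.186
G1 X40.677 Y22.831
G1 X46.209 Y9.476
G1 X59.564 Y3.944
G1 X72.919 Y9.476
G1 X78.451 Y22.831
M5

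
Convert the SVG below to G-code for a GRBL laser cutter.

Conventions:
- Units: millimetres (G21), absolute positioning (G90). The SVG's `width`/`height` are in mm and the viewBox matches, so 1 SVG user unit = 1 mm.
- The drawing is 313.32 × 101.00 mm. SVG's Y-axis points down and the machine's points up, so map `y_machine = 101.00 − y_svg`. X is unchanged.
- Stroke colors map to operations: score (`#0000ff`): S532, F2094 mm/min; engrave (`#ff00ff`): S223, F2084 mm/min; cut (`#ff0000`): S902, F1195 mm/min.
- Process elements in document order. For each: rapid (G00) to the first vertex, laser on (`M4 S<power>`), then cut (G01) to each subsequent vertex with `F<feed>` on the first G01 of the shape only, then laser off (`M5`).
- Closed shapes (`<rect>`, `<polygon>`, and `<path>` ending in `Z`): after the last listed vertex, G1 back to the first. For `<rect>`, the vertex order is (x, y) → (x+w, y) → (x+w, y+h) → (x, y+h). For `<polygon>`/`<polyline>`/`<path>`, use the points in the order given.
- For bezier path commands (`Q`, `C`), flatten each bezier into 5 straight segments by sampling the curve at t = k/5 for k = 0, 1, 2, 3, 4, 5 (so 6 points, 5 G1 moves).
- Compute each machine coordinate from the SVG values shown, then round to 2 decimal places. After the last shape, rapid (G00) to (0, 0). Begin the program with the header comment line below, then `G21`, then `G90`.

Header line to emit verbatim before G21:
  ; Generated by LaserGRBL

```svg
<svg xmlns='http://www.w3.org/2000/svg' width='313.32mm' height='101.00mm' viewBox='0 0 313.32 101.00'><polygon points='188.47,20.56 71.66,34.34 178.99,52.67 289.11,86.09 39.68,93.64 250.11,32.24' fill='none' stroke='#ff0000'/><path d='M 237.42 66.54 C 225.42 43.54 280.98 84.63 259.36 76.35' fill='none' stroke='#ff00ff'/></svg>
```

Since the viewBox matches the mm dimensions, user units are millimetres directly. The only transform is the Y-flip y_m = 101.00 − y_svg.

Shape 1 is a closed polygon drawn with `<polygon>`. Its stroke #ff0000 means cut at S902, F1195. After flipping Y the toolpath is (188.47,80.44) → (71.66,66.66) → (178.99,48.33) → (289.11,14.91) → (39.68,7.36) → (250.11,68.76) → (188.47,80.44), returning to the start.

Shape 2 is a cubic bezier drawn with `<path>`. Its stroke #ff00ff means engrave at S223, F2084. After flipping Y the toolpath is (237.42,34.46) → (237.17,41.48) → (246.19,38.56) → (257.52,31.15) → (264.23,24.70) → (259.36,24.65).

; Generated by LaserGRBL
G21
G90
G00 X188.47 Y80.44
M4 S902
G01 X71.66 Y66.66 F1195
G01 X178.99 Y48.33
G01 X289.11 Y14.91
G01 X39.68 Y7.36
G01 X250.11 Y68.76
G01 X188.47 Y80.44
M5
G00 X237.42 Y34.46
M4 S223
G01 X237.17 Y41.48 F2084
G01 X246.19 Y38.56
G01 X257.52 Y31.15
G01 X264.23 Y24.70
G01 X259.36 Y24.65
M5
G00 X0.00 Y0.00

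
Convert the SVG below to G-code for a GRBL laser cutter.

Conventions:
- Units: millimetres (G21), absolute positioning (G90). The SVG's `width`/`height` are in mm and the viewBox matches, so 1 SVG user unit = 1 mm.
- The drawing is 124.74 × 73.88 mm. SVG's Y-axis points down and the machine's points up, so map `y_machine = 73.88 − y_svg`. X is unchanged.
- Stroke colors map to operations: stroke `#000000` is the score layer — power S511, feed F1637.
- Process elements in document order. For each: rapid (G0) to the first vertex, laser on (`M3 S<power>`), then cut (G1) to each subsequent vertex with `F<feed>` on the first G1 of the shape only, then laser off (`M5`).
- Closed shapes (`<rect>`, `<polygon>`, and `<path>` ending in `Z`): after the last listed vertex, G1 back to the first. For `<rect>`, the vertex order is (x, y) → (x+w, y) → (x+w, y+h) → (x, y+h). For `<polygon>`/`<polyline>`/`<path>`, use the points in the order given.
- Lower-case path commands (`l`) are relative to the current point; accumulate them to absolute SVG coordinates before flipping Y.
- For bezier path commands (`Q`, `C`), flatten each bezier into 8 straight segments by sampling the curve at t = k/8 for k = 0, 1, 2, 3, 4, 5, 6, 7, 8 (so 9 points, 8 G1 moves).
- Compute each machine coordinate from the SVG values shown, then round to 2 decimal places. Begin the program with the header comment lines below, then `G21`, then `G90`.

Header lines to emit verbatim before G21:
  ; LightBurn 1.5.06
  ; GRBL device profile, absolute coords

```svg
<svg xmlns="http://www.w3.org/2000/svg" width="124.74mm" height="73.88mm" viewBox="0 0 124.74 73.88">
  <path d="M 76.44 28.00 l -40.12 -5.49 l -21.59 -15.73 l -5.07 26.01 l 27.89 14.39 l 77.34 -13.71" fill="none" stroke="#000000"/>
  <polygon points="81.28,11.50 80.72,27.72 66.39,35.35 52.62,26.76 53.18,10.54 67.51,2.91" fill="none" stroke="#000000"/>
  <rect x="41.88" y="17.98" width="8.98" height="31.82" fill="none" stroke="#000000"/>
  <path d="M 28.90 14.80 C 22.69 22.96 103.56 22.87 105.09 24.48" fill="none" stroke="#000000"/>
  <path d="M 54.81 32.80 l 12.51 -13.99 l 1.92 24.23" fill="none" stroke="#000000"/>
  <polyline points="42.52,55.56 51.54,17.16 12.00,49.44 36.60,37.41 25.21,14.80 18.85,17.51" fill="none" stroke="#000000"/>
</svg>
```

viewBox `0 0 124.74 73.88` with mm width/height → 1 unit = 1 mm. Flip: y_m = 73.88 − y_svg.

**Shape 1** — `<path>` open polyline, stroke `#000000` → score (S511, F1637). Machine vertices: (76.44,45.88) → (36.32,51.37) → (14.73,67.10) → (9.66,41.09) → (37.55,26.70) → (114.89,40.41). Open path.

**Shape 2** — `<polygon>` regular polygon, stroke `#000000` → score (S511, F1637). Machine vertices: (81.28,62.38) → (80.72,46.16) → (66.39,38.53) → (52.62,47.12) → (53.18,63.34) → (67.51,70.97) → (81.28,62.38). Closed: final G1 returns to the first vertex.

**Shape 3** — `<rect>` rectangle, stroke `#000000` → score (S511, F1637). Machine vertices: (41.88,55.90) → (50.86,55.90) → (50.86,24.08) → (41.88,24.08) → (41.88,55.90). Closed: final G1 returns to the first vertex.

**Shape 4** — `<path>` cubic bezier, stroke `#000000` → score (S511, F1637). Control points (SVG): P0=(28.90,14.80), P1=(22.69,22.96), P2=(103.56,22.87), P3=(105.09,24.48); sampled at t=k/8. Machine vertices: (28.90,59.08) → (30.33,56.39) → (37.97,54.35) → (49.87,52.86) → (64.09,51.78) → (78.67,51.02) → (91.67,50.44) → (101.12,49.94) → (105.09,49.40). Open path.

**Shape 5** — `<path>` open polyline, stroke `#000000` → score (S511, F1637). Machine vertices: (54.81,41.08) → (67.32,55.07) → (69.24,30.84). Open path.

**Shape 6** — `<polyline>` open polyline, stroke `#000000` → score (S511, F1637). Machine vertices: (42.52,18.32) → (51.54,56.72) → (12.00,24.44) → (36.60,36.47) → (25.21,59.08) → (18.85,56.37). Open path.

; LightBurn 1.5.06
; GRBL device profile, absolute coords
G21
G90
G0 X76.44 Y45.88
M3 S511
G1 X36.32 Y51.37 F1637
G1 X14.73 Y67.10
G1 X9.66 Y41.09
G1 X37.55 Y26.70
G1 X114.89 Y40.41
M5
G0 X81.28 Y62.38
M3 S511
G1 X80.72 Y46.16 F1637
G1 X66.39 Y38.53
G1 X52.62 Y47.12
G1 X53.18 Y63.34
G1 X67.51 Y70.97
G1 X81.28 Y62.38
M5
G0 X41.88 Y55.90
M3 S511
G1 X50.86 Y55.90 F1637
G1 X50.86 Y24.08
G1 X41.88 Y24.08
G1 X41.88 Y55.90
M5
G0 X28.90 Y59.08
M3 S511
G1 X30.33 Y56.39 F1637
G1 X37.97 Y54.35
G1 X49.87 Y52.86
G1 X64.09 Y51.78
G1 X78.67 Y51.02
G1 X91.67 Y50.44
G1 X101.12 Y49.94
G1 X105.09 Y49.40
M5
G0 X54.81 Y41.08
M3 S511
G1 X67.32 Y55.07 F1637
G1 X69.24 Y30.84
M5
G0 X42.52 Y18.32
M3 S511
G1 X51.54 Y56.72 F1637
G1 X12.00 Y24.44
G1 X36.60 Y36.47
G1 X25.21 Y59.08
G1 X18.85 Y56.37
M5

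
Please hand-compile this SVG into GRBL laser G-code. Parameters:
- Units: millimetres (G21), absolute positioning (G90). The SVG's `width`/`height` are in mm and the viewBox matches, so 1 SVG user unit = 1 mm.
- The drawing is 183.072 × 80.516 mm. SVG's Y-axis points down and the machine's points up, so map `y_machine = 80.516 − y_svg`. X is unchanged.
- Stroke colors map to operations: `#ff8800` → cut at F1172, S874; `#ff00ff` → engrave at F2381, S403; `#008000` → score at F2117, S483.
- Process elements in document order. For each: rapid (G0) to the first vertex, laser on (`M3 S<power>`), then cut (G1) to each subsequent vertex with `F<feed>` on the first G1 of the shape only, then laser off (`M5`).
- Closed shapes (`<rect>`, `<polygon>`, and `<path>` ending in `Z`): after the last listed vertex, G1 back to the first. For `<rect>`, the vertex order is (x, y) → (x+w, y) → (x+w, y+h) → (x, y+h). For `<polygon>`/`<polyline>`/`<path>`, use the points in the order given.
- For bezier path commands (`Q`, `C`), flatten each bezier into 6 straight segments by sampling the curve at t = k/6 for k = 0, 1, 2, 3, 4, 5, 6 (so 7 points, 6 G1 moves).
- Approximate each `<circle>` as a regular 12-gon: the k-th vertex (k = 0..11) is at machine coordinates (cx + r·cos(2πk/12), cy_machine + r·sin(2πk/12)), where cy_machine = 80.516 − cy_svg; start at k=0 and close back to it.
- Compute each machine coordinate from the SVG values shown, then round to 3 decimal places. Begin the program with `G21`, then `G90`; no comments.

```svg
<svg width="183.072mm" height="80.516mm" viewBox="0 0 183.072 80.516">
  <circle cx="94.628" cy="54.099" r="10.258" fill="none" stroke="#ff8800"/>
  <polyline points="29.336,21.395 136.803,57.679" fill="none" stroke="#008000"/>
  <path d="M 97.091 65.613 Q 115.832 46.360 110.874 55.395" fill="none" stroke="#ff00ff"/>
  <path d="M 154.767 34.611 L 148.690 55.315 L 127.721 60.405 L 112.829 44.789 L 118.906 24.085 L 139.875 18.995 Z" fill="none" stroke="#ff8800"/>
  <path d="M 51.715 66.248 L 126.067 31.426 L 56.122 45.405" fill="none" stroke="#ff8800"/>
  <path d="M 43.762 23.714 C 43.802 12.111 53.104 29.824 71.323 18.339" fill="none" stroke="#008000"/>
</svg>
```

G21
G90
G0 X104.886 Y26.417
M3 S874
G1 X103.512 Y31.546 F1172
G1 X99.757 Y35.301
G1 X94.628 Y36.675
G1 X89.499 Y35.301
G1 X85.744 Y31.546
G1 X84.370 Y26.417
G1 X85.744 Y21.288
G1 X89.499 Y17.533
G1 X94.628 Y16.159
G1 X99.757 Y17.533
G1 X103.512 Y21.288
G1 X104.886 Y26.417
M5
G0 X29.336 Y59.121
M3 S483
G1 X136.803 Y22.837 F2117
M5
G0 X97.091 Y14.903
M3 S403
G1 X102.680 Y20.535 F2381
G1 X106.952 Y24.595
G1 X109.907 Y27.084
G1 X111.546 Y28.001
G1 X111.868 Y27.347
G1 X110.874 Y25.121
M5
G0 X154.767 Y45.905
M3 S874
G1 X148.690 Y25.201 F1172
G1 X127.721 Y20.111
G1 X112.829 Y35.727
G1 X118.906 Y56.431
G1 X139.875 Y61.521
G1 X154.767 Y45.905
M5
G0 X51.715 Y14.268
M3 S874
G1 X126.067 Y49.090 F1172
G1 X56.122 Y35.111
M5
G0 X43.762 Y56.802
M3 S483
G1 X44.552 Y60.431 F2117
G1 X46.877 Y60.800
G1 X50.725 Y59.534
G1 X56.089 Y58.257
G1 X62.958 Y58.597
G1 X71.323 Y62.177
M5

viewBox `0 0 183.072 80.516` with mm width/height → 1 unit = 1 mm. Flip: y_m = 80.516 − y_svg.

**Shape 1** — `<circle>` circle, stroke `#ff8800` → cut (S874, F1172). Machine vertices: (104.886,26.417) → (103.512,31.546) → (99.757,35.301) → (94.628,36.675) → (89.499,35.301) → (85.744,31.546) → (84.370,26.417) → (85.744,21.288) → (89.499,17.533) → (94.628,16.159) → (99.757,17.533) → (103.512,21.288) → (104.886,26.417). Closed: final G1 returns to the first vertex.

**Shape 2** — `<polyline>` line segment, stroke `#008000` → score (S483, F2117). Machine vertices: (29.336,59.121) → (136.803,22.837). Open path.

**Shape 3** — `<path>` quadratic bezier, stroke `#ff00ff` → engrave (S403, F2381). Control points (SVG): P0=(97.091,65.613), P1=(115.832,46.360), P2=(110.874,55.395); sampled at t=k/6. Machine vertices: (97.091,14.903) → (102.680,20.535) → (106.952,24.595) → (109.907,27.084) → (111.546,28.001) → (111.868,27.347) → (110.874,25.121). Open path.

**Shape 4** — `<path>` regular polygon, stroke `#ff8800` → cut (S874, F1172). Machine vertices: (154.767,45.905) → (148.690,25.201) → (127.721,20.111) → (112.829,35.727) → (118.906,56.431) → (139.875,61.521) → (154.767,45.905). Closed: final G1 returns to the first vertex.

**Shape 5** — `<path>` open polyline, stroke `#ff8800` → cut (S874, F1172). Machine vertices: (51.715,14.268) → (126.067,49.090) → (56.122,35.111). Open path.

**Shape 6** — `<path>` cubic bezier, stroke `#008000` → score (S483, F2117). Control points (SVG): P0=(43.762,23.714), P1=(43.802,12.111), P2=(53.104,29.824), P3=(71.323,18.339); sampled at t=k/6. Machine vertices: (43.762,56.802) → (44.552,60.431) → (46.877,60.800) → (50.725,59.534) → (56.089,58.257) → (62.958,58.597) → (71.323,62.177). Open path.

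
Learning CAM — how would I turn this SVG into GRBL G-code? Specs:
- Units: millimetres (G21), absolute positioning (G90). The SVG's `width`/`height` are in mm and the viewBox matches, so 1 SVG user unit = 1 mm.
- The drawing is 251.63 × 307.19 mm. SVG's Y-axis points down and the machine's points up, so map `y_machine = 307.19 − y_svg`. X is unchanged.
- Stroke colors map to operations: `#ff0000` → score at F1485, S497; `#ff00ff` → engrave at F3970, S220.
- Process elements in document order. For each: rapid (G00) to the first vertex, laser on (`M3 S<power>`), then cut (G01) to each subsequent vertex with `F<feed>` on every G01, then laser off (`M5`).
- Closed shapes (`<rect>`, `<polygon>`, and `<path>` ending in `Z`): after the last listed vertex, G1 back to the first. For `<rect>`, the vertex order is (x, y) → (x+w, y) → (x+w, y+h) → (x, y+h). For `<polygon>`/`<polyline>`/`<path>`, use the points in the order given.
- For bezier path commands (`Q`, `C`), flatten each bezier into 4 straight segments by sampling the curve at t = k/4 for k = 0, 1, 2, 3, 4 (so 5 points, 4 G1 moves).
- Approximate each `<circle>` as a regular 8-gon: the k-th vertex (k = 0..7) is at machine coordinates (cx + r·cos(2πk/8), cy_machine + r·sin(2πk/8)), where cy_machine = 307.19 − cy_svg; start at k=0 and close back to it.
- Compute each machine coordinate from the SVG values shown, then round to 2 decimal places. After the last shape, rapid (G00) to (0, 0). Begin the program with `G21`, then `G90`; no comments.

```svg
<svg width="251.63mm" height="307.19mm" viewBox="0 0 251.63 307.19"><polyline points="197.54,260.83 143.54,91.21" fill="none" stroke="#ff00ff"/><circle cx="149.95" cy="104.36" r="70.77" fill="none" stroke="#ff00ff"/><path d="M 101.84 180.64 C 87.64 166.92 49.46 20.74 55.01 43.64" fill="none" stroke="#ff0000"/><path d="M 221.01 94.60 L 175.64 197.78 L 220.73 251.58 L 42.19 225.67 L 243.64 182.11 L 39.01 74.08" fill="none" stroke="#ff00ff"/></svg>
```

1 u = 1 mm; y_m = 307.19 − y.

[1] `<polyline>` line segment, #ff00ff→engrave S220 F3970: (197.54,46.36) → (143.54,215.98)

[2] `<circle>` circle, #ff00ff→engrave S220 F3970: (220.72,202.83) → (199.99,252.87) → (149.95,273.60) → (99.91,252.87) → (79.18,202.83) → (99.91,152.79) → (149.95,132.06) → (199.99,152.79) → (220.72,202.83) (closed)

[3] `<path>` cubic bezier, #ff0000→score S497 F1485: (101.84,126.55) → (87.75,156.96) → (71.02,208.78) → (57.99,253.73) → (55.01,263.55)

[4] `<path>` open polyline, #ff00ff→engrave S220 F3970: (221.01,212.59) → (175.64,109.41) → (220.73,55.61) → (42.19,81.52) → (243.64,125.08) → (39.01,233.11)

G21
G90
G00 X197.54 Y46.36
M3 S220
G01 X143.54 Y215.98 F3970
M5
G00 X220.72 Y202.83
M3 S220
G01 X199.99 Y252.87 F3970
G01 X149.95 Y273.60 F3970
G01 X99.91 Y252.87 F3970
G01 X79.18 Y202.83 F3970
G01 X99.91 Y152.79 F3970
G01 X149.95 Y132.06 F3970
G01 X199.99 Y152.79 F3970
G01 X220.72 Y202.83 F3970
M5
G00 X101.84 Y126.55
M3 S497
G01 X87.75 Y156.96 F1485
G01 X71.02 Y208.78 F1485
G01 X57.99 Y253.73 F1485
G01 X55.01 Y263.55 F1485
M5
G00 X221.01 Y212.59
M3 S220
G01 X175.64 Y109.41 F3970
G01 X220.73 Y55.61 F3970
G01 X42.19 Y81.52 F3970
G01 X243.64 Y125.08 F3970
G01 X39.01 Y233.11 F3970
M5
G00 X0.00 Y0.00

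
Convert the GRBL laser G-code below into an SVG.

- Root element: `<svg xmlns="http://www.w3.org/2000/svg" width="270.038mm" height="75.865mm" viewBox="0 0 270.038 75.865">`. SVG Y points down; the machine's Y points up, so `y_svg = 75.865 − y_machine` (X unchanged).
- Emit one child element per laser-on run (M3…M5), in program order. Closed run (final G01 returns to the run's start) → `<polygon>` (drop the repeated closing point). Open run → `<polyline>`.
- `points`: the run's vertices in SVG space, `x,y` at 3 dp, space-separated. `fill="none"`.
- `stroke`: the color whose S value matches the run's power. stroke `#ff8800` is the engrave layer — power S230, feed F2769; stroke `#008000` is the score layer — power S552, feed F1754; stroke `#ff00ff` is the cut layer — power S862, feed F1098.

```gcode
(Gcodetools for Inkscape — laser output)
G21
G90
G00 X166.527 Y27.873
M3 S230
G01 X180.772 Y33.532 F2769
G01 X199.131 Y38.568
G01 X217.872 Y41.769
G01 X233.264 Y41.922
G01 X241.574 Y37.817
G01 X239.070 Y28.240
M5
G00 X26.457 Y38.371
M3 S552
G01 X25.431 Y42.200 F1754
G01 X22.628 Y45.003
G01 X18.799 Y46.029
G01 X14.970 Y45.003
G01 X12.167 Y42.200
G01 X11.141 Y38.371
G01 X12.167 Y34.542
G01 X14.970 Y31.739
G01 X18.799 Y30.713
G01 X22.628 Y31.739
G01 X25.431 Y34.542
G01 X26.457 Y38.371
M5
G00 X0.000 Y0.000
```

<svg xmlns="http://www.w3.org/2000/svg" width="270.038mm" height="75.865mm" viewBox="0 0 270.038 75.865">
  <polyline points="166.527,47.992 180.772,42.333 199.131,37.297 217.872,34.096 233.264,33.943 241.574,38.048 239.070,47.625" fill="none" stroke="#ff8800"/>
  <polygon points="26.457,37.494 25.431,33.665 22.628,30.862 18.799,29.836 14.970,30.862 12.167,33.665 11.141,37.494 12.167,41.323 14.970,44.126 18.799,45.152 22.628,44.126 25.431,41.323" fill="none" stroke="#008000"/>
</svg>

y_svg = 75.865 − y_m.

[1] S230→`#ff8800` (engrave); open run; points: 166.527,47.992 180.772,42.333 199.131,37.297 217.872,34.096 233.264,33.943 241.574,38.048 239.070,47.625

[2] S552→`#008000` (score); closed run; points: 26.457,37.494 25.431,33.665 22.628,30.862 18.799,29.836 14.970,30.862 12.167,33.665 11.141,37.494 12.167,41.323 14.970,44.126 18.799,45.152 22.628,44.126 25.431,41.323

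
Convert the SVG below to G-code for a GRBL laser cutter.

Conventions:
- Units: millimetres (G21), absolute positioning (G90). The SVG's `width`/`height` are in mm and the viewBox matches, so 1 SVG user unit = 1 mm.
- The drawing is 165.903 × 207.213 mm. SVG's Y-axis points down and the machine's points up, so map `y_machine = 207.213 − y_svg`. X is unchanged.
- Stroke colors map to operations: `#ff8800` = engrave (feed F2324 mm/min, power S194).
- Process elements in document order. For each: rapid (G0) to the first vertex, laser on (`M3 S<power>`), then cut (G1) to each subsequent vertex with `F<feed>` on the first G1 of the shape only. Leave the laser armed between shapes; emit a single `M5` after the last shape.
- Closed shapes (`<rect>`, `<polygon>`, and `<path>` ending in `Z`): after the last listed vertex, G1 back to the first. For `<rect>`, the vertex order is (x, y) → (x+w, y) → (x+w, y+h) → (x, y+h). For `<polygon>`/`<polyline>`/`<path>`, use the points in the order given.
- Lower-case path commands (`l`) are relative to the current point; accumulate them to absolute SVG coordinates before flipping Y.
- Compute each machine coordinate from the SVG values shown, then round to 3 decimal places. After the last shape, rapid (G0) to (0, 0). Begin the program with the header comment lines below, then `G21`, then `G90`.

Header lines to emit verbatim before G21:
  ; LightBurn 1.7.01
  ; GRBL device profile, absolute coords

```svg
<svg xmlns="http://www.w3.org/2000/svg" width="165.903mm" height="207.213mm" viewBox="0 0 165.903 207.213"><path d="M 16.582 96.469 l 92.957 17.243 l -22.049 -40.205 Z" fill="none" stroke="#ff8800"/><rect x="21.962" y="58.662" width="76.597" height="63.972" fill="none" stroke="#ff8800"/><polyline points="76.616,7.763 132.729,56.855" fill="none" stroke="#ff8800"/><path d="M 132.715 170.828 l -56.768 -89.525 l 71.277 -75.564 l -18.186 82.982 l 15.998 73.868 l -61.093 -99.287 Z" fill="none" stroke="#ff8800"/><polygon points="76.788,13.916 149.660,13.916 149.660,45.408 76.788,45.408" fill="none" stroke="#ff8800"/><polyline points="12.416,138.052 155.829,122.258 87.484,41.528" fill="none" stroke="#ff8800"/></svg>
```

; LightBurn 1.7.01
; GRBL device profile, absolute coords
G21
G90
G0 X16.582 Y110.744
M3 S194
G1 X109.539 Y93.501 F2324
G1 X87.490 Y133.706
G1 X16.582 Y110.744
G0 X21.962 Y148.551
M3 S194
G1 X98.559 Y148.551 F2324
G1 X98.559 Y84.579
G1 X21.962 Y84.579
G1 X21.962 Y148.551
G0 X76.616 Y199.450
M3 S194
G1 X132.729 Y150.358 F2324
G0 X132.715 Y36.385
M3 S194
G1 X75.947 Y125.910 F2324
G1 X147.224 Y201.474
G1 X129.038 Y118.492
G1 X145.036 Y44.624
G1 X83.943 Y143.911
G1 X132.715 Y36.385
G0 X76.788 Y193.297
M3 S194
G1 X149.660 Y193.297 F2324
G1 X149.660 Y161.805
G1 X76.788 Y161.805
G1 X76.788 Y193.297
G0 X12.416 Y69.161
M3 S194
G1 X155.829 Y84.955 F2324
G1 X87.484 Y165.685
M5
G0 X0.000 Y0.000

viewBox `0 0 165.903 207.213` with mm width/height → 1 unit = 1 mm. Flip: y_m = 207.213 − y_svg.

**Shape 1** — `<path>` closed polygon, stroke `#ff8800` → engrave (S194, F2324). Machine vertices: (16.582,110.744) → (109.539,93.501) → (87.490,133.706) → (16.582,110.744). Closed: final G1 returns to the first vertex.

**Shape 2** — `<rect>` rectangle, stroke `#ff8800` → engrave (S194, F2324). Machine vertices: (21.962,148.551) → (98.559,148.551) → (98.559,84.579) → (21.962,84.579) → (21.962,148.551). Closed: final G1 returns to the first vertex.

**Shape 3** — `<polyline>` line segment, stroke `#ff8800` → engrave (S194, F2324). Machine vertices: (76.616,199.450) → (132.729,150.358). Open path.

**Shape 4** — `<path>` closed polygon, stroke `#ff8800` → engrave (S194, F2324). Machine vertices: (132.715,36.385) → (75.947,125.910) → (147.224,201.474) → (129.038,118.492) → (145.036,44.624) → (83.943,143.911) → (132.715,36.385). Closed: final G1 returns to the first vertex.

**Shape 5** — `<polygon>` rectangle, stroke `#ff8800` → engrave (S194, F2324). Machine vertices: (76.788,193.297) → (149.660,193.297) → (149.660,161.805) → (76.788,161.805) → (76.788,193.297). Closed: final G1 returns to the first vertex.

**Shape 6** — `<polyline>` open polyline, stroke `#ff8800` → engrave (S194, F2324). Machine vertices: (12.416,69.161) → (155.829,84.955) → (87.484,165.685). Open path.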